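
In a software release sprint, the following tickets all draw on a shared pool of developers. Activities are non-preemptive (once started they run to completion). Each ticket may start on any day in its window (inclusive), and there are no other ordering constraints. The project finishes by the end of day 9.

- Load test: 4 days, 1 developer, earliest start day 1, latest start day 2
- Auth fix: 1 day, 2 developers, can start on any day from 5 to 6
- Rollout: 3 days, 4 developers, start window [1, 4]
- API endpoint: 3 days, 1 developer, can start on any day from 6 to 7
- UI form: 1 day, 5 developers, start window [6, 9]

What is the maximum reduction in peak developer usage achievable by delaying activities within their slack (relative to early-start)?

Early-start peak: d1:5  d2:5  d3:5  d4:1  d5:2  d6:6  d7:1  d8:1  d9:0 ⇒ 6.
Leveled (Load test@1, Auth fix@5, Rollout@1, API endpoint@6, UI form@9): d1:5  d2:5  d3:5  d4:1  d5:2  d6:1  d7:1  d8:1  d9:5 ⇒ 5.
Reduction 6 − 5 = 1.

1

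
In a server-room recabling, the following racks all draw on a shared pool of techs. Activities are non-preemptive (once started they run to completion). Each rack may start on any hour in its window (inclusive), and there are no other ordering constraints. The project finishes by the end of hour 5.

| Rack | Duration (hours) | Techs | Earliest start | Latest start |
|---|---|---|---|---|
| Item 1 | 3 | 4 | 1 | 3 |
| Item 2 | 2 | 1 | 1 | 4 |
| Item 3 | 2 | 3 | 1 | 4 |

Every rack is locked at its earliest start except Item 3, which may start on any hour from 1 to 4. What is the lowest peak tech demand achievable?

5

Item 3@1: h1:8  h2:8  h3:4  h4:0  h5:0 → peak 8
Item 3@2: h1:5  h2:8  h3:7  h4:0  h5:0 → peak 8
Item 3@3: h1:5  h2:5  h3:7  h4:3  h5:0 → peak 7
Item 3@4: h1:5  h2:5  h3:4  h4:3  h5:3 → peak 5
Best is Item 3@4, peak 5.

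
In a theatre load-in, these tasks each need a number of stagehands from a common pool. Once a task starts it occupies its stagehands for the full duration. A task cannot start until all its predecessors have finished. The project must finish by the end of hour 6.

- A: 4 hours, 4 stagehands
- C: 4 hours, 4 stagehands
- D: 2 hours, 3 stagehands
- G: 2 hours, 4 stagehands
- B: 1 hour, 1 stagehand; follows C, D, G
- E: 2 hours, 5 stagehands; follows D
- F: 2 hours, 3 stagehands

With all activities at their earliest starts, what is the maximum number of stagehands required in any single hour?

Early-start schedule: A@1, C@1, D@1, G@1, B@5, E@3, F@1.
Load per hour: hour 1: 18, hour 2: 18, hour 3: 13, hour 4: 13, hour 5: 1, hour 6: 0.
Peak is 18.

18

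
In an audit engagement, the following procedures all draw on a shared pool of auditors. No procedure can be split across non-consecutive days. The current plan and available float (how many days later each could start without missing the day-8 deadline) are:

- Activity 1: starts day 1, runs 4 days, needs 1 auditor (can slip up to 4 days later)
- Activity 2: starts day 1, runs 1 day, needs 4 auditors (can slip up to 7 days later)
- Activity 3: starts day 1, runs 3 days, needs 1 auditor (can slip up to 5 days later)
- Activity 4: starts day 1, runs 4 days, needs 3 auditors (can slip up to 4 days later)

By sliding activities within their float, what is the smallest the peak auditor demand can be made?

4

Early-start (Activity 1@1, Activity 2@1, Activity 3@1, Activity 4@1) gives peak 9: d1:9  d2:5  d3:5  d4:4  d5:0  d6:0  d7:0  d8:0.
Shift Activity 2→5, Activity 3→6.
Schedule Activity 1@1, Activity 2@5, Activity 3@6, Activity 4@1: d1:4  d2:4  d3:4  d4:4  d5:4  d6:1  d7:1  d8:1 — peak 4.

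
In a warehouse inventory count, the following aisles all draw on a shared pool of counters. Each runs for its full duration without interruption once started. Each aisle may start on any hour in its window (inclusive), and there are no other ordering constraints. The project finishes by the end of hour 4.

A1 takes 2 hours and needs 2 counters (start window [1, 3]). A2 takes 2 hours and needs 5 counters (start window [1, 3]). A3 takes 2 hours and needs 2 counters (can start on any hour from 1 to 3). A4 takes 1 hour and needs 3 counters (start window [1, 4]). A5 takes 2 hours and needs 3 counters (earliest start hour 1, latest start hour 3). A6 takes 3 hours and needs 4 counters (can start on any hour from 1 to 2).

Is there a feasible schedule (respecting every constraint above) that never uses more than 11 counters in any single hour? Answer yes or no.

yes

Schedule A1@1, A2@1, A3@3, A4@1, A5@3, A6@2: h1:10  h2:11  h3:9  h4:9 — peak 11 ≤ 11.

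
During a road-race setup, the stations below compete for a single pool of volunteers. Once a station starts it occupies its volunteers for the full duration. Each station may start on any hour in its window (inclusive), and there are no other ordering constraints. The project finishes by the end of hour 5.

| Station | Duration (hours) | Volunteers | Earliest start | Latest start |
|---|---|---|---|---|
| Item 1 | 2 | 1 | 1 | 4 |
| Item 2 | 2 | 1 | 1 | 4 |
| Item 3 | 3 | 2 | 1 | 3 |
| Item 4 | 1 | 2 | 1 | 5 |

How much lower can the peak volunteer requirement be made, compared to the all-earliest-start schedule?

Early-start peak: h1:6  h2:4  h3:2  h4:0  h5:0 ⇒ 6.
Leveled (Item 1@1, Item 2@2, Item 3@3, Item 4@1): h1:3  h2:2  h3:3  h4:2  h5:2 ⇒ 3.
Reduction 6 − 3 = 3.

3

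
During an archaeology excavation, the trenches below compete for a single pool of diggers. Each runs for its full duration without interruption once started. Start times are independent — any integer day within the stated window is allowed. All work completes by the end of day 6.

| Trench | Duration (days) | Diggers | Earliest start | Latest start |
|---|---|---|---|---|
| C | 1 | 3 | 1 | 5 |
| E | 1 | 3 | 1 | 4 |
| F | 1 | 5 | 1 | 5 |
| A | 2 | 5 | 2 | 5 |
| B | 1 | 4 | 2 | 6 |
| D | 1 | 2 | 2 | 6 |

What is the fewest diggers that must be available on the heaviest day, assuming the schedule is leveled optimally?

Early-start (C@1, E@1, F@1, A@2, B@2, D@2) gives peak 11: d1:11  d2:11  d3:5  d4:0  d5:0  d6:0.
Shift E→2, F→3, A→4, B→6.
Schedule C@1, E@2, F@3, A@4, B@6, D@2: d1:3  d2:5  d3:5  d4:5  d5:5  d6:4 — peak 5.
Total digger-days = 27 over 6 days ⇒ peak ≥ ⌈27/6⌉ = 5, so 5 is optimal.

5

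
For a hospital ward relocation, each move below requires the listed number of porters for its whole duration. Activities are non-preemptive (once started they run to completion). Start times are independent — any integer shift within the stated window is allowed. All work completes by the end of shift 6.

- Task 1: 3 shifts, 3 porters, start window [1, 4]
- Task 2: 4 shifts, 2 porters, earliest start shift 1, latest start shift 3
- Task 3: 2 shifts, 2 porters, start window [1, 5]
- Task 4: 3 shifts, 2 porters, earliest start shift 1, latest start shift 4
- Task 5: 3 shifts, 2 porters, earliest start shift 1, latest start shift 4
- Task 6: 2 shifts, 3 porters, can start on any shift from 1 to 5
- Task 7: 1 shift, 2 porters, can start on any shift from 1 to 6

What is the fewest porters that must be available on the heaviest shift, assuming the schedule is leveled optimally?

7

Early-start (Task 1@1, Task 2@1, Task 3@1, Task 4@1, Task 5@1, Task 6@1, Task 7@1) gives peak 16: s1:16  s2:14  s3:9  s4:2  s5:0  s6:0.
Shift Task 4→3, Task 5→4, Task 6→5, Task 7→6.
Schedule Task 1@1, Task 2@1, Task 3@1, Task 4@3, Task 5@4, Task 6@5, Task 7@6: s1:7  s2:7  s3:7  s4:6  s5:7  s6:7 — peak 7.
Total porter-shifts = 41 over 6 shifts ⇒ peak ≥ ⌈41/6⌉ = 7, so 7 is optimal.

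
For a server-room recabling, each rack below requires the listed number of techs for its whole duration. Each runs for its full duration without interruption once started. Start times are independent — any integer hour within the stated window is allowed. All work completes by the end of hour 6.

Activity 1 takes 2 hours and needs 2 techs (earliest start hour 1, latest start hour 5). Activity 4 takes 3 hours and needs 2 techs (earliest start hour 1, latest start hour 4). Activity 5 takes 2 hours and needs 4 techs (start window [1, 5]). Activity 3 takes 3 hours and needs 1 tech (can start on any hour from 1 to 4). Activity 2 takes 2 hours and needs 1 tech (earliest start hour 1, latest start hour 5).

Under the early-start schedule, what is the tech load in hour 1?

At early start, hour 1 has: Activity 1, Activity 4, Activity 5, Activity 3, Activity 2.
Demand: 2 + 2 + 4 + 1 + 1 = 10.

10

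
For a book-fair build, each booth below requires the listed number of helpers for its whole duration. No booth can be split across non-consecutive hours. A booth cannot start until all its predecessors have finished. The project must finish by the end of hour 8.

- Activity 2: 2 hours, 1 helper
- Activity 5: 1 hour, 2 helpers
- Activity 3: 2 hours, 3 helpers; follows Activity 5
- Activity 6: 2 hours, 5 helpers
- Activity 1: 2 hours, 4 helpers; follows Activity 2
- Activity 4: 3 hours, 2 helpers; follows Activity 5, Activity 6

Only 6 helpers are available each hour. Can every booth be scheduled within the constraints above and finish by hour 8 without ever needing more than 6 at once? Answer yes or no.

Schedule Activity 2@3, Activity 5@3, Activity 3@5, Activity 6@1, Activity 1@7, Activity 4@4: h1:5  h2:5  h3:3  h4:3  h5:5  h6:5  h7:4  h8:4 — peak 5 ≤ 6.

yes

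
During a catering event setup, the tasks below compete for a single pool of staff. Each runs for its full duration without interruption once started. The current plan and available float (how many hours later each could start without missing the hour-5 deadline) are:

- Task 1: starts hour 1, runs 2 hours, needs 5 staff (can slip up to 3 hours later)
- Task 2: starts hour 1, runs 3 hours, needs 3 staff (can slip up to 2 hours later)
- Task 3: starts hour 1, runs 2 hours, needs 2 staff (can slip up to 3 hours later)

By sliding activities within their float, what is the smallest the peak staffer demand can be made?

5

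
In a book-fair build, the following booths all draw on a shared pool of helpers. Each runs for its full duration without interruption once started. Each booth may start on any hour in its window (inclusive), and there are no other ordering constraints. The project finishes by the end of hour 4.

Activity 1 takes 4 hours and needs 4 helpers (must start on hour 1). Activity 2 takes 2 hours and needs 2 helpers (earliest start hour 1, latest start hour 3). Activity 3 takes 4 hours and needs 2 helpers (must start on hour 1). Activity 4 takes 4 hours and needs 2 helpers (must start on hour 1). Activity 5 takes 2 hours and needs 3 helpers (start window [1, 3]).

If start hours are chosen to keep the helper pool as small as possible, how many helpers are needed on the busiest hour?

11

Early-start (Activity 1@1, Activity 2@1, Activity 3@1, Activity 4@1, Activity 5@1) gives peak 13: h1:13  h2:13  h3:8  h4:8.
Shift Activity 5→3.
Schedule Activity 1@1, Activity 2@1, Activity 3@1, Activity 4@1, Activity 5@3: h1:10  h2:10  h3:11  h4:11 — peak 11.
Total helper-hours = 42 over 4 hours ⇒ peak ≥ ⌈42/4⌉ = 11, so 11 is optimal.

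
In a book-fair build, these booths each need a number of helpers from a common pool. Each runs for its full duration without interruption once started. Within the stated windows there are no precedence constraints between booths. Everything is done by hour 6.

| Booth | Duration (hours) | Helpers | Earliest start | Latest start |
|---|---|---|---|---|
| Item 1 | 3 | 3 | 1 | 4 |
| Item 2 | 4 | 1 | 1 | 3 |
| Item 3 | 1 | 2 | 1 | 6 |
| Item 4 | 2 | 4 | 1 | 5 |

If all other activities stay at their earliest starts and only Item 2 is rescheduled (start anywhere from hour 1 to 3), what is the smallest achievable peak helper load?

9

Item 2@1: h1:10  h2:8  h3:4  h4:1  h5:0  h6:0 → peak 10
Item 2@2: h1:9  h2:8  h3:4  h4:1  h5:1  h6:0 → peak 9
Item 2@3: h1:9  h2:7  h3:4  h4:1  h5:1  h6:1 → peak 9
Best is Item 2@2, peak 9.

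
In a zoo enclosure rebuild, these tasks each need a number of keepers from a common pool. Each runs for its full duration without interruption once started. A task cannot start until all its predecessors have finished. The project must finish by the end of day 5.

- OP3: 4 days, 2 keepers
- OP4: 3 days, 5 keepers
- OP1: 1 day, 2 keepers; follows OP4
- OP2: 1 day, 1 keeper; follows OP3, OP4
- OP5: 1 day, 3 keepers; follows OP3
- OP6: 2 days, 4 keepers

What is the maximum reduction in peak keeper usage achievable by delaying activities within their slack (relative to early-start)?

3

Early-start peak: d1:11  d2:11  d3:7  d4:4  d5:4 ⇒ 11.
Leveled (OP3@1, OP4@1, OP1@4, OP2@5, OP5@5, OP6@4): d1:7  d2:7  d3:7  d4:8  d5:8 ⇒ 8.
Reduction 11 − 8 = 3.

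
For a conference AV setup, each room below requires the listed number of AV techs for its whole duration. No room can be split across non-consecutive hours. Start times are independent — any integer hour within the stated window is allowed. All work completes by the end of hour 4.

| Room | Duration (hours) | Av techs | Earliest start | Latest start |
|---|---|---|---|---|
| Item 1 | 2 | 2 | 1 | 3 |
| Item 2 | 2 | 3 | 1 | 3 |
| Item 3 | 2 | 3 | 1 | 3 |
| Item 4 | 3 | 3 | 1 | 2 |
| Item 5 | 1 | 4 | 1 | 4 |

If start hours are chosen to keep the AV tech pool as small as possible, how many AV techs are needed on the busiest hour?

Early-start (Item 1@1, Item 2@1, Item 3@1, Item 4@1, Item 5@1) gives peak 15: h1:15  h2:11  h3:3  h4:0.
Shift Item 3→3, Item 5→4.
Schedule Item 1@1, Item 2@1, Item 3@3, Item 4@1, Item 5@4: h1:8  h2:8  h3:6  h4:7 — peak 8.
Total AV tech-hours = 29 over 4 hours ⇒ peak ≥ ⌈29/4⌉ = 8, so 8 is optimal.

8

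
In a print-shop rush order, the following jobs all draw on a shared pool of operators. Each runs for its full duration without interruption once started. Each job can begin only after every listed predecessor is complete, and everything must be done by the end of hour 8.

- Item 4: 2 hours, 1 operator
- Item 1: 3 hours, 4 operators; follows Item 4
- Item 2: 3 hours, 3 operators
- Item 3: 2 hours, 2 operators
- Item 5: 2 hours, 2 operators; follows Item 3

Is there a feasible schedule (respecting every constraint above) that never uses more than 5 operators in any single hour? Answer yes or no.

yes

Schedule Item 4@1, Item 1@3, Item 2@6, Item 3@1, Item 5@6: h1:3  h2:3  h3:4  h4:4  h5:4  h6:5  h7:5  h8:3 — peak 5 ≤ 5.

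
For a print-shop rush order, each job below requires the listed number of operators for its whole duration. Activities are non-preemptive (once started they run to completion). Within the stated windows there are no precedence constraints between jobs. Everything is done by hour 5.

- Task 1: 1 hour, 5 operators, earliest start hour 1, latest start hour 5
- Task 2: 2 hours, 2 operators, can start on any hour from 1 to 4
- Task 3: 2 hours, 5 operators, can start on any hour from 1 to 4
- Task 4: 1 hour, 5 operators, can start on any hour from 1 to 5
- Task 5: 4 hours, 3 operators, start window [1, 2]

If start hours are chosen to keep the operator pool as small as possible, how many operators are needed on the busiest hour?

Early-start (Task 1@1, Task 2@1, Task 3@1, Task 4@1, Task 5@1) gives peak 20: h1:20  h2:10  h3:3  h4:3  h5:0.
Shift Task 3→3, Task 4→5, Task 5→2.
Schedule Task 1@1, Task 2@1, Task 3@3, Task 4@5, Task 5@2: h1:7  h2:5  h3:8  h4:8  h5:8 — peak 8.
Total operator-hours = 36 over 5 hours ⇒ peak ≥ ⌈36/5⌉ = 8, so 8 is optimal.

8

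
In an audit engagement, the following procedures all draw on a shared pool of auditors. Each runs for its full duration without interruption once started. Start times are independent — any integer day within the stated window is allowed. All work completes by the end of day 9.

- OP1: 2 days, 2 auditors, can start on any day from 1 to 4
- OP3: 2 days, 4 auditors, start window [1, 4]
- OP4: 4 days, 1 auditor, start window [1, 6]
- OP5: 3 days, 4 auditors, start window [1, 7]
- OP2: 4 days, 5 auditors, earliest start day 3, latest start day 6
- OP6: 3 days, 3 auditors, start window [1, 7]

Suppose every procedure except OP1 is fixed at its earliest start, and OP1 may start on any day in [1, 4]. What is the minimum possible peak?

13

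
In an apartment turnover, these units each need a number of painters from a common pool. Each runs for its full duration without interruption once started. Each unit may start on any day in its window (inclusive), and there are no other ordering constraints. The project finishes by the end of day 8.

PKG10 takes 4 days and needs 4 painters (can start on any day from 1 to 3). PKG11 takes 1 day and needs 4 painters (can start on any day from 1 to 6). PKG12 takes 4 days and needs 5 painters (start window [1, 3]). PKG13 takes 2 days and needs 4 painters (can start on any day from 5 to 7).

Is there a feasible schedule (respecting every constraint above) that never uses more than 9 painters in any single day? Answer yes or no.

yes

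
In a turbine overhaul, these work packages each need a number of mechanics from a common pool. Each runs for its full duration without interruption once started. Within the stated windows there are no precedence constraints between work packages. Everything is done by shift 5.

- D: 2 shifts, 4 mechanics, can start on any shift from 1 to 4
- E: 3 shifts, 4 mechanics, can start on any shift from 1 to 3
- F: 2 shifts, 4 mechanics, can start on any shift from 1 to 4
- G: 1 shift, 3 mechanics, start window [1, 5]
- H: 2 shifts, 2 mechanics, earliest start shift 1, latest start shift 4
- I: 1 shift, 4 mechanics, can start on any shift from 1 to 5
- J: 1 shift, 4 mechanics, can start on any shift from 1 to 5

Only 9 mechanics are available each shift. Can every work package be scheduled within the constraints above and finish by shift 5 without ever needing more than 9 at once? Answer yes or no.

no

The minimum achievable peak is 10; 9 < 10, so no feasible schedule stays within the cap.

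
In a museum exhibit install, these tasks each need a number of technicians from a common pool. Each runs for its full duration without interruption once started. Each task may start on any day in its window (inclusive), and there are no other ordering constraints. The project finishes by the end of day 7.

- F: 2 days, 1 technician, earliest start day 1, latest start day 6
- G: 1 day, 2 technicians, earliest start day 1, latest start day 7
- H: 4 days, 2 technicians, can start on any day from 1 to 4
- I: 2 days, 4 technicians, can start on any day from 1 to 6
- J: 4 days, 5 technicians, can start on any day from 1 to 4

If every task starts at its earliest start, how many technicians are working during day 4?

At early start, day 4 has: H, J.
Demand: 2 + 5 = 7.

7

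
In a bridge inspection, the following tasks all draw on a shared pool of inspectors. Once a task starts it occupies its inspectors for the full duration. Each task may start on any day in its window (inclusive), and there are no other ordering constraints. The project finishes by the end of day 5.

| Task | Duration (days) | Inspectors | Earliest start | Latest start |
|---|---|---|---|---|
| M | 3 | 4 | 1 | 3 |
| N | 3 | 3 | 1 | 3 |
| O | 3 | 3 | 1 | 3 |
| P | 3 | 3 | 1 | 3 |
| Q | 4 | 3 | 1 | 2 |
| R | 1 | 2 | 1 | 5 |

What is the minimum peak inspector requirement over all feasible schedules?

16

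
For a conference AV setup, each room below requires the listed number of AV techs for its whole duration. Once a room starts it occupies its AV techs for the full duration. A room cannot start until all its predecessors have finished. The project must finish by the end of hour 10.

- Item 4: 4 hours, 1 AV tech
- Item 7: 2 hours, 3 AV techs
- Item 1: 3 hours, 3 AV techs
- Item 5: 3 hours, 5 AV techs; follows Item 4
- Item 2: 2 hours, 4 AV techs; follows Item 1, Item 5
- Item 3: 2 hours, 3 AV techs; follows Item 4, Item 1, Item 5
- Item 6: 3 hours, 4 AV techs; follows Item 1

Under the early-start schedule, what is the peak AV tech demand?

9

Early-start schedule: Item 4@1, Item 7@1, Item 1@1, Item 5@5, Item 2@8, Item 3@8, Item 6@4.
Load per hour: hour 1: 7, hour 2: 7, hour 3: 4, hour 4: 5, hour 5: 9, hour 6: 9, hour 7: 5, hour 8: 7, hour 9: 7, hour 10: 0.
Peak is 9.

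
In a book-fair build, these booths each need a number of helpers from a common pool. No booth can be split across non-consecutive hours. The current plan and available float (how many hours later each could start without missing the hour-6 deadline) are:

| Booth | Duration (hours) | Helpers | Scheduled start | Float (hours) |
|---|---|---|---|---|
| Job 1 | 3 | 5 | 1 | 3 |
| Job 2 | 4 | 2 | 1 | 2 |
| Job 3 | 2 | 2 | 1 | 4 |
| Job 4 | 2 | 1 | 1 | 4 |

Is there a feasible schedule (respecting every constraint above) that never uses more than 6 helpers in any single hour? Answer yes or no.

no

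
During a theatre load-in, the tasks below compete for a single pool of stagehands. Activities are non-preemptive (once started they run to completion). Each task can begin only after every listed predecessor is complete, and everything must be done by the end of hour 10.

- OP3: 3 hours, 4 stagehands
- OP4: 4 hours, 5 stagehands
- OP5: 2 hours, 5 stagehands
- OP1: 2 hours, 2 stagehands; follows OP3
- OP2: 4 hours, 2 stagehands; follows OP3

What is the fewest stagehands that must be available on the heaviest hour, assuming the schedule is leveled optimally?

7

Early-start (OP3@1, OP4@1, OP5@1, OP1@4, OP2@4) gives peak 14: h1:14  h2:14  h3:9  h4:9  h5:4  h6:2  h7:2  h8:0  h9:0  h10:0.
Shift OP4→4, OP5→8, OP2→6.
Schedule OP3@1, OP4@4, OP5@8, OP1@4, OP2@6: h1:4  h2:4  h3:4  h4:7  h5:7  h6:7  h7:7  h8:7  h9:7  h10:0 — peak 7.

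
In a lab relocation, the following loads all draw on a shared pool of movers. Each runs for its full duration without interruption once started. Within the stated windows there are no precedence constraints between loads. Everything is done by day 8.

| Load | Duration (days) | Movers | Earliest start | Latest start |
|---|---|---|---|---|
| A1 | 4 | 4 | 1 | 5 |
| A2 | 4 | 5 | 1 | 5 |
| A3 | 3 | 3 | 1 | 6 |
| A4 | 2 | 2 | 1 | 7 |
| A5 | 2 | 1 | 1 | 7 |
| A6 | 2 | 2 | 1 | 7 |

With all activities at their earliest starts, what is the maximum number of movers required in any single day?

17

Early-start schedule: A1@1, A2@1, A3@1, A4@1, A5@1, A6@1.
Load per day: day 1: 17, day 2: 17, day 3: 12, day 4: 9, day 5: 0, day 6: 0, day 7: 0, day 8: 0.
Peak is 17.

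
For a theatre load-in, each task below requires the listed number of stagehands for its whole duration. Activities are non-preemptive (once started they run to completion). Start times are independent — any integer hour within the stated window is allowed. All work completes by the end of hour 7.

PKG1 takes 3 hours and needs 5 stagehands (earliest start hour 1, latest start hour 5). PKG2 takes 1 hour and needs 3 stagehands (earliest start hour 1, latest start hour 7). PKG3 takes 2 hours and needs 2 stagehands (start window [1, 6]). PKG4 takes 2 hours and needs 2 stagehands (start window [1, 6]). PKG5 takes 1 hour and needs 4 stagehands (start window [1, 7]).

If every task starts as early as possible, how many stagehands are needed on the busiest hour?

16

Early-start schedule: PKG1@1, PKG2@1, PKG3@1, PKG4@1, PKG5@1.
Load per hour: hour 1: 16, hour 2: 9, hour 3: 5, hour 4: 0, hour 5: 0, hour 6: 0, hour 7: 0.
Peak is 16.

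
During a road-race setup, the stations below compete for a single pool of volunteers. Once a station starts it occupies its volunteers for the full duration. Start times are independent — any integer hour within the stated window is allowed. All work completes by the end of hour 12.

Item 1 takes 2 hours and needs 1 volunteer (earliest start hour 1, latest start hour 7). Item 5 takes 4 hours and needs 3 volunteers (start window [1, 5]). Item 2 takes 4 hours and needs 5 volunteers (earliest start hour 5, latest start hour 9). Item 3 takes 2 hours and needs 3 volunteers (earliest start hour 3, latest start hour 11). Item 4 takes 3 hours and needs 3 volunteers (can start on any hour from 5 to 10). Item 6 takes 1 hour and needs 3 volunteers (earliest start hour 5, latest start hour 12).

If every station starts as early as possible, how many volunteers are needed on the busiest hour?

Early-start schedule: Item 1@1, Item 5@1, Item 2@5, Item 3@3, Item 4@5, Item 6@5.
Load per hour: hour 1: 4, hour 2: 4, hour 3: 6, hour 4: 6, hour 5: 11, hour 6: 8, hour 7: 8, hour 8: 5, hour 9: 0, hour 10: 0, hour 11: 0, hour 12: 0.
Peak is 11.

11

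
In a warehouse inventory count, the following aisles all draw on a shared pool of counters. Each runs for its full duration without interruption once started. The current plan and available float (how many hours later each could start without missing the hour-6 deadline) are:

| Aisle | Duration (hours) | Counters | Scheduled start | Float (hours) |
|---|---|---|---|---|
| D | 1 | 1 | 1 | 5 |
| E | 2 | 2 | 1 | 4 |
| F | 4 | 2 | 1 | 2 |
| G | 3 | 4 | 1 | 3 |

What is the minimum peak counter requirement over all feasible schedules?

Early-start (D@1, E@1, F@1, G@1) gives peak 9: h1:9  h2:8  h3:6  h4:2  h5:0  h6:0.
Shift G→3.
Schedule D@1, E@1, F@1, G@3: h1:5  h2:4  h3:6  h4:6  h5:4  h6:0 — peak 6.

6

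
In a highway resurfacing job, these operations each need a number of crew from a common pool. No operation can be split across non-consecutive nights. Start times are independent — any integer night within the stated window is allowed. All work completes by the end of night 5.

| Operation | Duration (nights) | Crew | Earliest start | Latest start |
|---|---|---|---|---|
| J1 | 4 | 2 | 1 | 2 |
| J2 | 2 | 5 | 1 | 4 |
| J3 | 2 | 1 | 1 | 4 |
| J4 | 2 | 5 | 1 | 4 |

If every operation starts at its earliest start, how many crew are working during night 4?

2

At early start, night 4 has: J1.
Demand: 2 = 2.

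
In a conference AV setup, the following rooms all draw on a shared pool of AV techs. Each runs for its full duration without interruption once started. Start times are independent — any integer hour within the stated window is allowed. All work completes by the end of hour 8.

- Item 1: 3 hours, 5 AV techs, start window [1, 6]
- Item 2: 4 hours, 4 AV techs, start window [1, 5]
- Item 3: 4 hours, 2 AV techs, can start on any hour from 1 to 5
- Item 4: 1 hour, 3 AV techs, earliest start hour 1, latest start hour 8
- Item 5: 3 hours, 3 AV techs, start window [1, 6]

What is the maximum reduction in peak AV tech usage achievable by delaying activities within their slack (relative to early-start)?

Early-start peak: h1:17  h2:14  h3:14  h4:6  h5:0  h6:0  h7:0  h8:0 ⇒ 17.
Leveled (Item 1@1, Item 2@4, Item 3@1, Item 4@5, Item 5@6): h1:7  h2:7  h3:7  h4:6  h5:7  h6:7  h7:7  h8:3 ⇒ 7.
Reduction 17 − 7 = 10.

10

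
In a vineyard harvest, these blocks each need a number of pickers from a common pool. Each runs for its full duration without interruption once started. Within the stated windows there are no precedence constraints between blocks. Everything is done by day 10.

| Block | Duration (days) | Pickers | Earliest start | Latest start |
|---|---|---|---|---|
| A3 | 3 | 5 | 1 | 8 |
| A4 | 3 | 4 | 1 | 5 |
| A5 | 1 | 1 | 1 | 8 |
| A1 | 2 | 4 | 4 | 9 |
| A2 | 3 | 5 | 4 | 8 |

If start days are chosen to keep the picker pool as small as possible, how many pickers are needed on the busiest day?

Early-start (A3@1, A4@1, A5@1, A1@4, A2@4) gives peak 10: d1:10  d2:9  d3:9  d4:9  d5:9  d6:5  d7:0  d8:0  d9:0  d10:0.
Shift A4→4, A2→7.
Schedule A3@1, A4@4, A5@1, A1@4, A2@7: d1:6  d2:5  d3:5  d4:8  d5:8  d6:4  d7:5  d8:5  d9:5  d10:0 — peak 8.

8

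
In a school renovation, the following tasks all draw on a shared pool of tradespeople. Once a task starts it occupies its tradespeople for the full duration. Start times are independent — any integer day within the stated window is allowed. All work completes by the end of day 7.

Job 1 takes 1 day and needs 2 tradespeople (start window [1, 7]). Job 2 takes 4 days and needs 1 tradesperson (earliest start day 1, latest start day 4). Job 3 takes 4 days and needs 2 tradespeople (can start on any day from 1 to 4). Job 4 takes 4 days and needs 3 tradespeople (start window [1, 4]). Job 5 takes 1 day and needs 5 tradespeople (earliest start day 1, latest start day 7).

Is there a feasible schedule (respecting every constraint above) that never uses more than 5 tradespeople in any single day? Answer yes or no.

The minimum achievable peak is 6; 5 < 6, so no feasible schedule stays within the cap.

no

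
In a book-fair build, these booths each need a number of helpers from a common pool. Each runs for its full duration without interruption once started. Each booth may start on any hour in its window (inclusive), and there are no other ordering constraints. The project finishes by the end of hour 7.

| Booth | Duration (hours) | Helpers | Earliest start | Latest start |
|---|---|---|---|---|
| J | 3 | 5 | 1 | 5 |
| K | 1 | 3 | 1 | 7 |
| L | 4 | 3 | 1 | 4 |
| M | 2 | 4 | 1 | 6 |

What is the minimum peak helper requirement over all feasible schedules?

Early-start (J@1, K@1, L@1, M@1) gives peak 15: h1:15  h2:12  h3:8  h4:3  h5:0  h6:0  h7:0.
Shift K→4, L→4, M→5.
Schedule J@1, K@4, L@4, M@5: h1:5  h2:5  h3:5  h4:6  h5:7  h6:7  h7:3 — peak 7.

7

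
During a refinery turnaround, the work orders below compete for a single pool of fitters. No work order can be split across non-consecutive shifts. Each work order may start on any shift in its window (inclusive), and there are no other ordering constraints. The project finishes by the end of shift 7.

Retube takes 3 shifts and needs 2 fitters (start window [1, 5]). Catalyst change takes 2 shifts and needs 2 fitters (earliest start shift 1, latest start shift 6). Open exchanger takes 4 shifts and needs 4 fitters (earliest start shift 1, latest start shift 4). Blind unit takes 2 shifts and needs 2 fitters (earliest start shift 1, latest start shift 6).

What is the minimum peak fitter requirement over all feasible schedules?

6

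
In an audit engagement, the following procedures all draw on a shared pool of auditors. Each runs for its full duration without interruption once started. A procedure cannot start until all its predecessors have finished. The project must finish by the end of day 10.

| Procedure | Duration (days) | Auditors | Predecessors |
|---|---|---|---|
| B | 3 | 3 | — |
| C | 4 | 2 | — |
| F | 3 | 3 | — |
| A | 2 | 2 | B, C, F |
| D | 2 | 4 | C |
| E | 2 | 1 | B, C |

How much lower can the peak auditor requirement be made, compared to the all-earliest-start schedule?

Early-start peak: d1:8  d2:8  d3:8  d4:2  d5:7  d6:7  d7:0  d8:0  d9:0  d10:0 ⇒ 8.
Leveled (B@1, C@1, F@4, A@7, D@9, E@5): d1:5  d2:5  d3:5  d4:5  d5:4  d6:4  d7:2  d8:2  d9:4  d10:4 ⇒ 5.
Reduction 8 − 5 = 3.

3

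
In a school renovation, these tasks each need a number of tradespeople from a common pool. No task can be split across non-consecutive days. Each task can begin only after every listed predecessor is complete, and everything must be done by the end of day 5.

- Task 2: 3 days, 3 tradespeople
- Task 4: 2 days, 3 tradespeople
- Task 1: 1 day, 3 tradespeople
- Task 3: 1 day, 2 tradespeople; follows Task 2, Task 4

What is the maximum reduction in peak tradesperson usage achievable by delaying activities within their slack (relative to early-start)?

Early-start peak: d1:9  d2:6  d3:3  d4:2  d5:0 ⇒ 9.
Leveled (Task 2@1, Task 4@1, Task 1@3, Task 3@4): d1:6  d2:6  d3:6  d4:2  d5:0 ⇒ 6.
Reduction 9 − 6 = 3.

3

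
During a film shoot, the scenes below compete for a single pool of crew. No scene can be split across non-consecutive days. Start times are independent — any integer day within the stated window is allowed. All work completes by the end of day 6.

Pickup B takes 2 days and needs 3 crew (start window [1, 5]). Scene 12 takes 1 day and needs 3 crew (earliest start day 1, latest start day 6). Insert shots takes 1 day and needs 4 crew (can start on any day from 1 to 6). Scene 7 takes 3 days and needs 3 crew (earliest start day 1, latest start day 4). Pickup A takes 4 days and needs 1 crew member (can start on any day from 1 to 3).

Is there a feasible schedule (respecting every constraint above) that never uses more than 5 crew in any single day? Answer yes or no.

The minimum achievable peak is 6; 5 < 6, so no feasible schedule stays within the cap.

no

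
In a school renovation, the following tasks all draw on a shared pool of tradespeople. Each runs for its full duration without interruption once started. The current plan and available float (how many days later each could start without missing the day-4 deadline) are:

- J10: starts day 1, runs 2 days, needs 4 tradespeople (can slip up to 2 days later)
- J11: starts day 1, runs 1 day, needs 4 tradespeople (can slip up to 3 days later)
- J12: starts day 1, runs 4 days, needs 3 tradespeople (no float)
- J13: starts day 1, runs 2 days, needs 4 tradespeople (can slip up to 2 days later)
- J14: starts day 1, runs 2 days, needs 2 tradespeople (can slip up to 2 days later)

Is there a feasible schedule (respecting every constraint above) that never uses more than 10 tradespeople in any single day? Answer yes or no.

no

The minimum achievable peak is 11; 10 < 11, so no feasible schedule stays within the cap.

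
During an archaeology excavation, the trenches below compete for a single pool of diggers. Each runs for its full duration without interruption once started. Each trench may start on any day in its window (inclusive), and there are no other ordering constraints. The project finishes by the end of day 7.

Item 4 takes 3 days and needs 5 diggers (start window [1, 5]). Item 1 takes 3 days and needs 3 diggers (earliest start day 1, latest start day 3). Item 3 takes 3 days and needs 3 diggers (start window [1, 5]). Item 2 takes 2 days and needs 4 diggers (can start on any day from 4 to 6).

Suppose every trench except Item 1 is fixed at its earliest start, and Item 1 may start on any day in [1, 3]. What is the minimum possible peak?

Item 1@1: d1:11  d2:11  d3:11  d4:4  d5:4  d6:0  d7:0 → peak 11
Item 1@2: d1:8  d2:11  d3:11  d4:7  d5:4  d6:0  d7:0 → peak 11
Item 1@3: d1:8  d2:8  d3:11  d4:7  d5:7  d6:0  d7:0 → peak 11
Best is Item 1@1, peak 11.

11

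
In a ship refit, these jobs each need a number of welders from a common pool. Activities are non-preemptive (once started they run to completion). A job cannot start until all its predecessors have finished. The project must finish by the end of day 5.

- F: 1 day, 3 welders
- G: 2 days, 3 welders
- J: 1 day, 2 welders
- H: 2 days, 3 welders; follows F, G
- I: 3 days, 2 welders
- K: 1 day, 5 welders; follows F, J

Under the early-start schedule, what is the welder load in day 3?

At early start, day 3 has: H, I.
Demand: 3 + 2 = 5.

5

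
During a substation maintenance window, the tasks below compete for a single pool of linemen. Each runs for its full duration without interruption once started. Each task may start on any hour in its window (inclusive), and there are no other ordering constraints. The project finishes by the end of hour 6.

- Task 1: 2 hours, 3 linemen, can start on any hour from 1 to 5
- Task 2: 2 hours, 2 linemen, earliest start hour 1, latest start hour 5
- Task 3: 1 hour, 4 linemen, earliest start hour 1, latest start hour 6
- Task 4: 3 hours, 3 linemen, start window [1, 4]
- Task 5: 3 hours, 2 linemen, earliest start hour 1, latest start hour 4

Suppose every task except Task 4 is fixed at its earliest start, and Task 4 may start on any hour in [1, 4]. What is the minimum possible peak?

11

Task 4@1: h1:14  h2:10  h3:5  h4:0  h5:0  h6:0 → peak 14
Task 4@2: h1:11  h2:10  h3:5  h4:3  h5:0  h6:0 → peak 11
Task 4@3: h1:11  h2:7  h3:5  h4:3  h5:3  h6:0 → peak 11
Task 4@4: h1:11  h2:7  h3:2  h4:3  h5:3  h6:3 → peak 11
Best is Task 4@2, peak 11.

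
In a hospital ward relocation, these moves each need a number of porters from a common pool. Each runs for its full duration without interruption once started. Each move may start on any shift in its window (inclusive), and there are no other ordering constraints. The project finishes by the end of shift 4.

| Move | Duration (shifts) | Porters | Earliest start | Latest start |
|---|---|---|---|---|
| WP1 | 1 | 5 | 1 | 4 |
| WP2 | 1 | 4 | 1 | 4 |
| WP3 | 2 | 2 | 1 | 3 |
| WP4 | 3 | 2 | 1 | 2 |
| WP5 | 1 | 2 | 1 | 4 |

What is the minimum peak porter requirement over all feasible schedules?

Early-start (WP1@1, WP2@1, WP3@1, WP4@1, WP5@1) gives peak 15: s1:15  s2:4  s3:2  s4:0.
Shift WP2→2, WP3→3, WP4→2, WP5→3.
Schedule WP1@1, WP2@2, WP3@3, WP4@2, WP5@3: s1:5  s2:6  s3:6  s4:4 — peak 6.
Total porter-shifts = 21 over 4 shifts ⇒ peak ≥ ⌈21/4⌉ = 6, so 6 is optimal.

6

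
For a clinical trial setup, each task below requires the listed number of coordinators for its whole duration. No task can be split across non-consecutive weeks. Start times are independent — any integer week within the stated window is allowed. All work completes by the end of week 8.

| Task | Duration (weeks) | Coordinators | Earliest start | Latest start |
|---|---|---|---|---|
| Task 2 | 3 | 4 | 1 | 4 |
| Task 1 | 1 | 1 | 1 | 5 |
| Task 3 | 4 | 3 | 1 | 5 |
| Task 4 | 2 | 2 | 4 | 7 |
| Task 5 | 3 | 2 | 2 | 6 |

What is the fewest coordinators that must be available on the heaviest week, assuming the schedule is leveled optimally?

5

Early-start (Task 2@1, Task 1@1, Task 3@1, Task 4@4, Task 5@2) gives peak 9: w1:8  w2:9  w3:9  w4:7  w5:2  w6:0  w7:0  w8:0.
Shift Task 3→4, Task 5→6.
Schedule Task 2@1, Task 1@1, Task 3@4, Task 4@4, Task 5@6: w1:5  w2:4  w3:4  w4:5  w5:5  w6:5  w7:5  w8:2 — peak 5.
Total coordinator-weeks = 35 over 8 weeks ⇒ peak ≥ ⌈35/8⌉ = 5, so 5 is optimal.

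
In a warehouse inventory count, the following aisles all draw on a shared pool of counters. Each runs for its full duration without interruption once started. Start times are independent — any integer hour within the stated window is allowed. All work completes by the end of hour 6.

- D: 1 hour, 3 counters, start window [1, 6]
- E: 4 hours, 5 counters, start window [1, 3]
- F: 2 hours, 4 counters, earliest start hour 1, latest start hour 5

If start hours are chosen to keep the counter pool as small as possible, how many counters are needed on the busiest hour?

Early-start (D@1, E@1, F@1) gives peak 12: h1:12  h2:9  h3:5  h4:5  h5:0  h6:0.
Shift E→3.
Schedule D@1, E@3, F@1: h1:7  h2:4  h3:5  h4:5  h5:5  h6:5 — peak 7.

7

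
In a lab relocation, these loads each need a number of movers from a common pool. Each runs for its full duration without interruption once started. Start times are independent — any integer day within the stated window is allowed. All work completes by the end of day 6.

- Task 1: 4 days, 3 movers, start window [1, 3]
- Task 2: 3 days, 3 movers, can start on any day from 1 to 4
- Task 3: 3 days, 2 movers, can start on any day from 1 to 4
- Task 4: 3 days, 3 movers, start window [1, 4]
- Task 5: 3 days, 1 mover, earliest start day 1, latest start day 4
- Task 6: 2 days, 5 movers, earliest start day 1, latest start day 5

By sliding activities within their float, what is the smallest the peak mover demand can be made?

Early-start (Task 1@1, Task 2@1, Task 3@1, Task 4@1, Task 5@1, Task 6@1) gives peak 17: d1:17  d2:17  d3:12  d4:3  d5:0  d6:0.
Shift Task 4→4, Task 6→5.
Schedule Task 1@1, Task 2@1, Task 3@1, Task 4@4, Task 5@1, Task 6@5: d1:9  d2:9  d3:9  d4:6  d5:8  d6:8 — peak 9.
Total mover-days = 49 over 6 days ⇒ peak ≥ ⌈49/6⌉ = 9, so 9 is optimal.

9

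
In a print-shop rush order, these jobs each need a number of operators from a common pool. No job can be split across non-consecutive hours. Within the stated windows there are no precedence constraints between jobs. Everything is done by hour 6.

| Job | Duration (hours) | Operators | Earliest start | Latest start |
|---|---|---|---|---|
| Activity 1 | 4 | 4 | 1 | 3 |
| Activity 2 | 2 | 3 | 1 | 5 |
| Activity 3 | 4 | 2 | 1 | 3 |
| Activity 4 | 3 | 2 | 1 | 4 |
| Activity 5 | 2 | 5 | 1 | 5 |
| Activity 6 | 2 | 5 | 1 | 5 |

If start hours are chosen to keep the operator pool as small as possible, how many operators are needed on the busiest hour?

Early-start (Activity 1@1, Activity 2@1, Activity 3@1, Activity 4@1, Activity 5@1, Activity 6@1) gives peak 21: h1:21  h2:21  h3:8  h4:6  h5:0  h6:0.
Shift Activity 5→4, Activity 6→5.
Schedule Activity 1@1, Activity 2@1, Activity 3@1, Activity 4@1, Activity 5@4, Activity 6@5: h1:11  h2:11  h3:8  h4:11  h5:10  h6:5 — peak 11.

11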